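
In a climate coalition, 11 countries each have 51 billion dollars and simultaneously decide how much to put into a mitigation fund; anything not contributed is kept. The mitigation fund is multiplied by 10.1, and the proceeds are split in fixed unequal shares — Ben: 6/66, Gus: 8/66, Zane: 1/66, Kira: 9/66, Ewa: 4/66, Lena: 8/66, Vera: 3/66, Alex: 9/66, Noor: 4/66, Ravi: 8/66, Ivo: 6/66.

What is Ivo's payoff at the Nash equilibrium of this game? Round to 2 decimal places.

For player j, contributing a unit is worthwhile iff 10.1 × (j's share) ≥ 1, i.e. iff j's share is at least 0.0990.
Gus, Kira, Lena, Alex and Ravi clear that bar, contributing 51 each; the remaining 6 contribute 0. Total contributed: 255.
Ivo keeps 51 and receives 10.1 × 255 × 6/66 = 234.14 from the mitigation fund, for a payoff of 285.14.

285.14 billion dollars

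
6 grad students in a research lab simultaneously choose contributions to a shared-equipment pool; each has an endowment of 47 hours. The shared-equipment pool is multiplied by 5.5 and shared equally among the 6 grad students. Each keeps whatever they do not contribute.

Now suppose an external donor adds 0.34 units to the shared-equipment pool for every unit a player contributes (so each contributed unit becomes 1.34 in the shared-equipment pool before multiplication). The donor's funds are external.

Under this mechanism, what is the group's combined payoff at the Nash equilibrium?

With the mechanism, a contributed unit returns 5.5 × 1.34 / 6 = 1.2283 per unit of net cost to the contributor — now above 1 — so contributing fully is weakly dominant for every player.
So the Nash equilibrium is full contribution by all 6; the group earns 5.5 × 1.34 × 282 = 2078.34.

2078.34 hours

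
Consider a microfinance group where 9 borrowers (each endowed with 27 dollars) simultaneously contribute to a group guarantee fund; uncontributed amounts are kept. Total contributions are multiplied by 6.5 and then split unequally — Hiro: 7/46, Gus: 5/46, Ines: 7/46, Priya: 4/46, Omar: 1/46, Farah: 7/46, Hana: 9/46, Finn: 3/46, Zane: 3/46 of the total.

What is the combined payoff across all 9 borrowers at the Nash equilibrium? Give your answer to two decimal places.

391.50 dollars

For player j, contributing a unit is worthwhile iff 6.5 × (j's share) ≥ 1, i.e. iff j's share is at least 0.1538.
Hana alone (share 9/46) is above the threshold, contributing 27; the remaining 8 contribute 0. Total contributed: 27.
The group guarantee fund pays out 6.5 × 27 = 175.50 in total (split across the unequal shares, but the aggregate is all that matters for the group sum).
The 8 free-riders keep 27 each, adding 216. Group total = 216 + 175.50 = 391.50.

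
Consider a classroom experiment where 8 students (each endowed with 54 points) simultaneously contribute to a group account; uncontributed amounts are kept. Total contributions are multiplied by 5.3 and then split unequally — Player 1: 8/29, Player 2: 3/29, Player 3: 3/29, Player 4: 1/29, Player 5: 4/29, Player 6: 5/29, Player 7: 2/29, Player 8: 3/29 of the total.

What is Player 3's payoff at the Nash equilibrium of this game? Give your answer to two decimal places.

83.61 points

Each unit j contributes comes back to j as 5.3 × (j's share), so j prefers to contribute only if that share exceeds 1/5.3 = 0.1887; otherwise keeping the unit dominates.
Player 1 alone (share 8/29) is above the threshold, contributing 54; the remaining 7 contribute 0. Total contributed: 54.
Player 3 keeps 54 and receives 5.3 × 54 × 3/29 = 29.61 from the group account, for a payoff of 83.61.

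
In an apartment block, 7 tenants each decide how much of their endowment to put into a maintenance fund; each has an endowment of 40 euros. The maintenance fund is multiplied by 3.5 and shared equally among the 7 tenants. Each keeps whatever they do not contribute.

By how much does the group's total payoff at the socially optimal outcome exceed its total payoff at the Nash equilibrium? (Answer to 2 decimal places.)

Each contributed unit returns 3.5/7 = 0.5000 to its contributor — below 1 — so contributing 0 is dominant for every player. At the Nash equilibrium everyone keeps their 40, and the group total is 7 × 40 = 280.
Each contributed unit returns 3.500 to the group as a whole (0.5000 to each of 7 players), which exceeds 1, so the social optimum is full contribution: group total = 3.500 × 280 = 980.00.
Efficiency loss = 980.00 − 280 = 700.00.

700.00 euros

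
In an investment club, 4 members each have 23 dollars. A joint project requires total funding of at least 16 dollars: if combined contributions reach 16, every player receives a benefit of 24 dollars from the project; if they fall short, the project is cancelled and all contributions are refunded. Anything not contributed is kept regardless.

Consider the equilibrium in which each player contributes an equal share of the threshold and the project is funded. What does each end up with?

Equal share of the threshold: 16/4 = 4.
At this profile no one gains by cutting their contribution: any cut drops the total below 16, the project is cancelled, contributions are refunded, and the deviator ends with 23, which is less than 23 − 4 + 24 = 43. Contributing more than 4 just wastes the excess. So contributing exactly 4 is a best response.
Each player's payoff: 23 − 4 + 24 = 43.

43 dollars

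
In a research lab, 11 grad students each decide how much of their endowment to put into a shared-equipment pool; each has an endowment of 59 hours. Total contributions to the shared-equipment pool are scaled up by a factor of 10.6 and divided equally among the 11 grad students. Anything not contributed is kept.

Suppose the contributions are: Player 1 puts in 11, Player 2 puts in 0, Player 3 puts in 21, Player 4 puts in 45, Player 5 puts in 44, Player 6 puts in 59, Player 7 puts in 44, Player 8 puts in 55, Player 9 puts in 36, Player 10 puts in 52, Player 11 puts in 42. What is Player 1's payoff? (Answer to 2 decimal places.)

Total contributed: 11 + 0 + 21 + 45 + 44 + 59 + 44 + 55 + 36 + 52 + 42 = 409.
Each receives 10.6 × 409 / 11 = 394.13 from the shared-equipment pool.
Player 1 keeps 59 − 11 = 48, so Player 1's payoff is 48 + 394.13 = 442.13.

442.13 hours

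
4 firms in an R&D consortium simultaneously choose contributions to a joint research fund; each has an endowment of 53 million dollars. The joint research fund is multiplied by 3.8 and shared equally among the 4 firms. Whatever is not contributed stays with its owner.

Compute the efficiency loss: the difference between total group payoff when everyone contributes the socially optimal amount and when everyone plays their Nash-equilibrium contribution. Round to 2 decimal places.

593.60 million dollars

Each contributed unit returns 3.8/4 = 0.9500 to its contributor — below 1 — so contributing 0 is dominant for every player. At the Nash equilibrium everyone keeps their 53, and the group total is 4 × 53 = 212.
Each contributed unit returns 3.800 to the group as a whole (0.9500 to each of 4 players), which exceeds 1, so the social optimum is full contribution: group total = 3.800 × 212 = 805.60.
Efficiency loss = 805.60 − 212 = 593.60.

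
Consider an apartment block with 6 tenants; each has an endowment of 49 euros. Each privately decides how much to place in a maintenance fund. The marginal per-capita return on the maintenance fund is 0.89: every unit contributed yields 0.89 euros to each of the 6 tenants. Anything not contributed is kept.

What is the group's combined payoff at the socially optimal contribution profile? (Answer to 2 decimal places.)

Each contributed unit returns 5.340 to the group as a whole (0.89 to each of 6 players), which exceeds 1, so the social optimum is full contribution: group total = 5.340 × 294 = 1569.96.

1569.96 euros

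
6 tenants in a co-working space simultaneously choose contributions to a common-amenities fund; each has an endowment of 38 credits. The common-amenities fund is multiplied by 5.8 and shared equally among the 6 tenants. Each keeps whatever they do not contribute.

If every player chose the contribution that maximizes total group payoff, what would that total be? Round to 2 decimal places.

1322.40 credits

Each contributed unit returns 5.800 to the group as a whole (0.9667 to each of 6 players), which exceeds 1, so the social optimum is full contribution: group total = 5.800 × 228 = 1322.40.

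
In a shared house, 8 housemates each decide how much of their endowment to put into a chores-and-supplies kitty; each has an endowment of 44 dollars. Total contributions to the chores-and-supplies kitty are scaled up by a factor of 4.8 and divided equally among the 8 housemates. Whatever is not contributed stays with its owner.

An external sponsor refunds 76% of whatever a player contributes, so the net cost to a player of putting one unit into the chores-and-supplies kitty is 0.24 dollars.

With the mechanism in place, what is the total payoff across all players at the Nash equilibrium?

Under the mechanism each unit contributed yields (4.8/8) / 0.24 = 2.5000 back to its contributor per unit of net cost, which exceeds 1, making full contribution the dominant choice for everyone.
So the Nash equilibrium is full contribution by all 8; the group earns 8 × (44 × 0.76 + 4.8 × 44) = 1957.12.

1957.12 dollars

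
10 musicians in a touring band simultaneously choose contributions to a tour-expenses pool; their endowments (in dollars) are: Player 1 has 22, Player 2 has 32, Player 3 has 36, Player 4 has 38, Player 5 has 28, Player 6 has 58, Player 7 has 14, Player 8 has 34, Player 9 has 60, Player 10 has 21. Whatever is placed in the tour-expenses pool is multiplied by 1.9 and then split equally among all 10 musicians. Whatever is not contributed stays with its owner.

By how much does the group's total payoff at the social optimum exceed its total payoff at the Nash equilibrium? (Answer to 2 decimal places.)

308.70 dollars

The private return per contributed unit is 1.9/10 = 0.1900 < 1 for every player regardless of endowment, so the Nash equilibrium is zero contribution and the group total is Σ E_j = 22 + 32 + 36 + 38 + 28 + 58 + 14 + 34 + 60 + 21 = 343.
Each contributed unit returns 1.900 to the group, so the social optimum is full contribution by everyone: group total = 1.900 × 343 = 651.70.
Efficiency loss = (1.900 − 1) × 343 = 308.70.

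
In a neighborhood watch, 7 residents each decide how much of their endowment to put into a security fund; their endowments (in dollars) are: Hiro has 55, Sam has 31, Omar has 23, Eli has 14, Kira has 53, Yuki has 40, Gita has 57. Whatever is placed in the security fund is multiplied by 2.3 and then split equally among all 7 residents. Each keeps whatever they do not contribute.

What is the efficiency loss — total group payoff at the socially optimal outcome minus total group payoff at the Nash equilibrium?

354.90 dollars

The private return per contributed unit is 2.3/7 = 0.3286 < 1 for every player regardless of endowment, so the Nash equilibrium is zero contribution and the group total is Σ E_j = 55 + 31 + 23 + 14 + 53 + 40 + 57 = 273.
Each contributed unit returns 2.300 to the group, so the social optimum is full contribution by everyone: group total = 2.300 × 273 = 627.90.
Efficiency loss = (2.300 − 1) × 273 = 354.90.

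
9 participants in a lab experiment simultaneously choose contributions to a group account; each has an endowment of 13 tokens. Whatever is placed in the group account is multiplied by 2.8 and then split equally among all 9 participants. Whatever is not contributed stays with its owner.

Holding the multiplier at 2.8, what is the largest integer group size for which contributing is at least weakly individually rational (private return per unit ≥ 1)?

2

Private return per unit is 2.8/(group size), which is ≥ 1 whenever the group size is ≤ 2.8.
The largest such integer is 2.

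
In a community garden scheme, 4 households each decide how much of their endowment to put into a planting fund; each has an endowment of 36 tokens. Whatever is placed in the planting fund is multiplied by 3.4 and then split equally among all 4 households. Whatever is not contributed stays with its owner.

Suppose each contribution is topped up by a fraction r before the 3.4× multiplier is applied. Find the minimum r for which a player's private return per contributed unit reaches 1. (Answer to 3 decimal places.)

With matching at rate r, one contributed unit becomes (1 + r) in the planting fund and returns 3.4 × (1 + r) / 4 to the contributor.
Setting this equal to 1: 1 + r = 4/3.4 = 1.1765.
So the minimum matching rate is r = 1.1765 − 1 = 0.176.

0.176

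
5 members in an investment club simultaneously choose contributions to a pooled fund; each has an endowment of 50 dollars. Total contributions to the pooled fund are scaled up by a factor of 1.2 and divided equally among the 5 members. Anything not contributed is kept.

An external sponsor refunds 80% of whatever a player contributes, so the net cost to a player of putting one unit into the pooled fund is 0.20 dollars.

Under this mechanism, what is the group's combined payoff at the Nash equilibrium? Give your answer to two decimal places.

Under the mechanism each unit contributed yields (1.2/5) / 0.20 = 1.2000 back to its contributor per unit of net cost, which exceeds 1, making full contribution the dominant choice for everyone.
So the Nash equilibrium is full contribution by all 5; the group earns 5 × (50 × 0.80 + 1.2 × 50) = 500.00.

500.00 dollars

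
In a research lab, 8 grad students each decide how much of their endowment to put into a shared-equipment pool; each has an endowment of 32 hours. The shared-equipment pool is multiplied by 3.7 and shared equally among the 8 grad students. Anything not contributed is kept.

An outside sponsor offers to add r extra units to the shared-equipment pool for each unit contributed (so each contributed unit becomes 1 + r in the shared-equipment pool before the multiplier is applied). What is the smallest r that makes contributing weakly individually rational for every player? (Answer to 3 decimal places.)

1.162

With matching at rate r, one contributed unit becomes (1 + r) in the shared-equipment pool and returns 3.7 × (1 + r) / 8 to the contributor.
Setting this equal to 1: 1 + r = 8/3.7 = 2.1622.
So the minimum matching rate is r = 2.1622 − 1 = 1.162.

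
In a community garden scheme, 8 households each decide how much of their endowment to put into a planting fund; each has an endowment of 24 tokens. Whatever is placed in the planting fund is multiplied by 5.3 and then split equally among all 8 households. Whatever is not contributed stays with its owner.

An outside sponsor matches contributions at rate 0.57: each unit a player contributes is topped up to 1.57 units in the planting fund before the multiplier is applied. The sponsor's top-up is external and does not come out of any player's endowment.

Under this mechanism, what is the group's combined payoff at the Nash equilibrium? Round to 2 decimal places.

With the mechanism, a contributed unit returns 5.3 × 1.57 / 8 = 1.0401 per unit of net cost to the contributor — now above 1 — so contributing fully is weakly dominant for every player.
So the Nash equilibrium is full contribution by all 8; the group earns 5.3 × 1.57 × 192 = 1597.63.

1597.63 tokens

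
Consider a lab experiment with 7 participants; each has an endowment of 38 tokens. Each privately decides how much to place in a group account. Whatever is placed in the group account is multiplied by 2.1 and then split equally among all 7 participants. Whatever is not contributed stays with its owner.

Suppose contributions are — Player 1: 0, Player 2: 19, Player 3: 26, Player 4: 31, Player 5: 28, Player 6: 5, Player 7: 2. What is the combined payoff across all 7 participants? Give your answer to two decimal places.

388.10 tokens

Total contributed: 0 + 19 + 26 + 31 + 28 + 5 + 2 = 111; total kept: 7 × 38 − 111 = 155.
The group account pays out 2.1 × 111 = 233.10 in aggregate.
Group total = 155 + 233.10 = 388.10.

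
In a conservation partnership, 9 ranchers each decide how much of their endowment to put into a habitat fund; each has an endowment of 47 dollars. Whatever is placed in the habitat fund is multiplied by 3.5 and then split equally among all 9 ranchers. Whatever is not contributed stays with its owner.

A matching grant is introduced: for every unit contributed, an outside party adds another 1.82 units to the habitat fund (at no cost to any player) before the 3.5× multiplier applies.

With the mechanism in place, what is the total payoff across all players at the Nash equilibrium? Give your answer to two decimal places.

The effective private return per unit is now 3.5 × 2.82 / 9 = 1.0967 > 1, so every player's dominant strategy flips to full contribution.
So the Nash equilibrium is full contribution by all 9; the group earns 3.5 × 2.82 × 423 = 4175.01.

4175.01 dollars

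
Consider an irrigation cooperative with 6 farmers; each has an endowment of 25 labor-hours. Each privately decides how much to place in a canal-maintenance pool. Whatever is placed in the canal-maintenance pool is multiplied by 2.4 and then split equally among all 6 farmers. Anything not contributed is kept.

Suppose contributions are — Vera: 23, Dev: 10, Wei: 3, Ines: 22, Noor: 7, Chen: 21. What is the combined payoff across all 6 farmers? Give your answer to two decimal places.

Total contributed: 23 + 10 + 3 + 22 + 7 + 21 = 86; total kept: 6 × 25 − 86 = 64.
The canal-maintenance pool pays out 2.4 × 86 = 206.40 in aggregate.
Group total = 64 + 206.40 = 270.40.

270.40 labor-hours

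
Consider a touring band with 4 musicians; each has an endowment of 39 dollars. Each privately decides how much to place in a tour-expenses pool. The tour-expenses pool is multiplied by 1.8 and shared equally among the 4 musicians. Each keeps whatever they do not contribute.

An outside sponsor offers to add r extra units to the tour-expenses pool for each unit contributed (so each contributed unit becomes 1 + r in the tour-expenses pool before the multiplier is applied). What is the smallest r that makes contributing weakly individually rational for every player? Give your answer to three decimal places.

With matching at rate r, one contributed unit becomes (1 + r) in the tour-expenses pool and returns 1.8 × (1 + r) / 4 to the contributor.
Setting this equal to 1: 1 + r = 4/1.8 = 2.2222.
So the minimum matching rate is r = 2.2222 − 1 = 1.222.

1.222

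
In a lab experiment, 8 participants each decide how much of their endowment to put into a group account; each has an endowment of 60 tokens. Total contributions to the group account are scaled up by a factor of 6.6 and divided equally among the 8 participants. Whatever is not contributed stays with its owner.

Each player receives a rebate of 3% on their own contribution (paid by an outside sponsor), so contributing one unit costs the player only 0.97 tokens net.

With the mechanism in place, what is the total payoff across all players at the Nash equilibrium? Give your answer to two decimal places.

The effective private return is (6.6/8) / 0.97 = 0.8505, which is still under 1, so the mechanism doesn't change anyone's dominant strategy: zero contribution.
Everyone keeps their endowment and the group total is 8 × 60 = 480.

480.00 tokens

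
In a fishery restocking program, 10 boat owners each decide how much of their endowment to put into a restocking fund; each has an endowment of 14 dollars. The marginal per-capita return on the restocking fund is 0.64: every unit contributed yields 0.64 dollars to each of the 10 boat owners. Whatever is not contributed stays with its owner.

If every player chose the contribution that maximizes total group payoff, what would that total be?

896.00 dollars

Each contributed unit returns 6.400 to the group as a whole (0.64 to each of 10 players), which exceeds 1, so the social optimum is full contribution: group total = 6.400 × 140 = 896.00.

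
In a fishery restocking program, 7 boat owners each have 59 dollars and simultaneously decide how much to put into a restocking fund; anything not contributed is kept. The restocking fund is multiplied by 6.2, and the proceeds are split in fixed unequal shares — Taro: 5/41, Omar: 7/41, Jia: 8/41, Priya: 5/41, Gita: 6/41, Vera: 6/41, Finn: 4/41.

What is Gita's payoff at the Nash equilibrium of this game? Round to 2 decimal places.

A player with share s gets back 6.2·s per unit contributed, so full contribution is dominant for anyone with s > 1/6.2 = 0.1613 and zero contribution is dominant for anyone below.
The shares above 0.1613 belong to Omar and Jia, contributing 59 each; the remaining 5 contribute 0. Total contributed: 118.
Gita keeps 59 and receives 6.2 × 118 × 6/41 = 107.06 from the restocking fund, for a payoff of 166.06.

166.06 dollars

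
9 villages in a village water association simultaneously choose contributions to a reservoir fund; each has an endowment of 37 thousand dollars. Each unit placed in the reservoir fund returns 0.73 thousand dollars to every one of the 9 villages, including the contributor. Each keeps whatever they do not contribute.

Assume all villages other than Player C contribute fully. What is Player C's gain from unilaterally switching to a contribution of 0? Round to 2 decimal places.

9.99 thousand dollars

Switching from a contribution of 37 to 0 lets Player C keep an extra 37 thousand dollars, but lowers the reservoir fund by 37, which costs Player C their own share of that drop: 0.73 × 37 = 27.01.
Net gain = 37 − 27.01 = 9.99. The private return per contributed unit (0.73) is below 1, so free-riding is indeed the best response regardless of what the others do.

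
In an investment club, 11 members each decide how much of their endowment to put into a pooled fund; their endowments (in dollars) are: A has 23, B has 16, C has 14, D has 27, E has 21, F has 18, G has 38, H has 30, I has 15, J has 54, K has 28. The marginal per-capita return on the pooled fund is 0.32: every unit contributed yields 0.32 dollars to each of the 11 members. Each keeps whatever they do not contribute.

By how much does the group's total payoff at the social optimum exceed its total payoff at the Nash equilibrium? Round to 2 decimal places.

The private return per contributed unit is 0.32 < 1 for everyone, so the Nash equilibrium is zero contribution and the group total is Σ E_j = 23 + 16 + 14 + 27 + 21 + 18 + 38 + 30 + 15 + 54 + 28 = 284.
Each contributed unit returns 3.520 to the group, so the social optimum is full contribution by everyone: group total = 3.520 × 284 = 999.68.
Efficiency loss = (3.520 − 1) × 284 = 715.68.

715.68 dollars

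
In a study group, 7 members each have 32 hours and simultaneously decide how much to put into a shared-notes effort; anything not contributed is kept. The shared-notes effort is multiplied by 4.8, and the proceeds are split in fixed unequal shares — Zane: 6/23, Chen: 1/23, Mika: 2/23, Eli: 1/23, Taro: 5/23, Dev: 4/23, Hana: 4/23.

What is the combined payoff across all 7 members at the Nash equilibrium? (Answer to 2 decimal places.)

For player j, contributing a unit is worthwhile iff 4.8 × (j's share) ≥ 1, i.e. iff j's share is at least 0.2083.
The shares above 0.2083 belong to Zane and Taro, contributing 32 each; the remaining 5 contribute 0. Total contributed: 64.
The shared-notes effort pays out 4.8 × 64 = 307.20 in total (split across the unequal shares, but the aggregate is all that matters for the group sum).
The 5 free-riders keep 32 each, adding 160. Group total = 160 + 307.20 = 467.20.

467.20 hours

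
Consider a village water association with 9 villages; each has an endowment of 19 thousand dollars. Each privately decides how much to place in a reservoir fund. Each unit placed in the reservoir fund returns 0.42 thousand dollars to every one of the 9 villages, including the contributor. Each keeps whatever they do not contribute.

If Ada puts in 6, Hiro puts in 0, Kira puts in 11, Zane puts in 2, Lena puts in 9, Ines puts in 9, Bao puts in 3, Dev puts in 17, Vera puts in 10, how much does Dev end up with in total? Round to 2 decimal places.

Total contributed: 6 + 0 + 11 + 2 + 9 + 9 + 3 + 17 + 10 = 67.
Each receives 0.42 × 67 = 28.14 from the reservoir fund.
Dev keeps 19 − 17 = 2, so Dev's payoff is 2 + 28.14 = 30.14.

30.14 thousand dollars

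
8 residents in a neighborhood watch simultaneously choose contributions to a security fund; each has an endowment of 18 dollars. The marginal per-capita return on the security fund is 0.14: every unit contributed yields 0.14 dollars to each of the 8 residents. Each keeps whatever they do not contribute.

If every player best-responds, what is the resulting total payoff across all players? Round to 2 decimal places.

The private return per contributed unit is 0.14 < 1, so contributing 0 is dominant for every player. At the Nash equilibrium everyone keeps their 18, and the group total is 8 × 18 = 144.

144.00 dollars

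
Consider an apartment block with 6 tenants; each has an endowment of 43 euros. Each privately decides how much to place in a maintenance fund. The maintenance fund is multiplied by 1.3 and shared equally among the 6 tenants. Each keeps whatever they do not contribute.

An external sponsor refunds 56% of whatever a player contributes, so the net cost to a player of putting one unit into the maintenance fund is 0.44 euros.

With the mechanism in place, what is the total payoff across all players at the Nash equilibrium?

258.00 euros

The effective private return is (1.3/6) / 0.44 = 0.4924, which is still under 1, so the mechanism doesn't change anyone's dominant strategy: zero contribution.
At the Nash equilibrium no one contributes; group total payoff = 6 × 43 = 258.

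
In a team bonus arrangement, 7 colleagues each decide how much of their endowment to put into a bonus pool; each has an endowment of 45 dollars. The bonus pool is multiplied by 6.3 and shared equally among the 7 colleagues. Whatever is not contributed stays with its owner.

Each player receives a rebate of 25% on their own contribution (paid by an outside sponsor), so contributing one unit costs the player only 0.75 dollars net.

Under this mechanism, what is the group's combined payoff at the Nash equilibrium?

2063.25 dollars

The effective private return per unit is now (6.3/7) / 0.75 = 1.2000 > 1, so every player's dominant strategy flips to full contribution.
So the Nash equilibrium is full contribution by all 7; the group earns 7 × (45 × 0.25 + 6.3 × 45) = 2063.25.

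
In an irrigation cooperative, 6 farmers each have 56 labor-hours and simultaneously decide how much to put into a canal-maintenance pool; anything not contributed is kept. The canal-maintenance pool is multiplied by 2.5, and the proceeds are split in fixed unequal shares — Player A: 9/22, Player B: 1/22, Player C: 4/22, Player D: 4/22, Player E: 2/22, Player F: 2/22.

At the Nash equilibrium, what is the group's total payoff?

Player j's private return per contributed unit is 2.5 × (j's share). Contributing is weakly dominant for j when that share is at least 1/2.5 = 0.4000, and contributing 0 is dominant otherwise.
Player A alone (share 9/22) is above the threshold, contributing 56; the remaining 5 contribute 0. Total contributed: 56.
The canal-maintenance pool pays out 2.5 × 56 = 140.00 in total (split across the unequal shares, but the aggregate is all that matters for the group sum).
The 5 free-riders keep 56 each, adding 280. Group total = 280 + 140.00 = 420.00.

420.00 labor-hours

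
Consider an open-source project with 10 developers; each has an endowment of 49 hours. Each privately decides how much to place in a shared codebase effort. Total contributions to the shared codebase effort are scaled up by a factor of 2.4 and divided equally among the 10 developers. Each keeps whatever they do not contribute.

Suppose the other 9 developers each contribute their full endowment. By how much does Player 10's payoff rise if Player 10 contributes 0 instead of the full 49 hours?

Switching from a contribution of 49 to 0 lets Player 10 keep an extra 49 hours, but lowers the shared codebase effort by 49, which costs Player 10 their own share of that drop: 2.4/10 × 49 = 11.76.
Net gain = 49 − 11.76 = 37.24. The private return per contributed unit (0.2400) is below 1, so free-riding is indeed the best response regardless of what the others do.

37.24 hours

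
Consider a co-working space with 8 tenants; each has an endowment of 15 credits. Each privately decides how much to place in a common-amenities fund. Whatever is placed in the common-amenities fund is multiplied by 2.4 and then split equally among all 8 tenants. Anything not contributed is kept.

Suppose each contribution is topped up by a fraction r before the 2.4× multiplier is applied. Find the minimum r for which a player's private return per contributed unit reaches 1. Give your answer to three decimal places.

2.333

With matching at rate r, one contributed unit becomes (1 + r) in the common-amenities fund and returns 2.4 × (1 + r) / 8 to the contributor.
Setting this equal to 1: 1 + r = 8/2.4 = 3.3333.
So the minimum matching rate is r = 3.3333 − 1 = 2.333.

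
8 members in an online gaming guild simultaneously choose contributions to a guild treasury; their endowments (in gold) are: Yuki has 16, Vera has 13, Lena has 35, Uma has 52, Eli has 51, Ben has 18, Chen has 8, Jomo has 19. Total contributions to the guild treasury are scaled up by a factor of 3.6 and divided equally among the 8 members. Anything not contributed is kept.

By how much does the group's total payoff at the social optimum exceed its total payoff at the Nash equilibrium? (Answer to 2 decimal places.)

551.20 gold

The private return per contributed unit is 3.6/8 = 0.4500 < 1 for every player regardless of endowment, so the Nash equilibrium is zero contribution and the group total is Σ E_j = 16 + 13 + 35 + 52 + 51 + 18 + 8 + 19 = 212.
Each contributed unit returns 3.600 to the group, so the social optimum is full contribution by everyone: group total = 3.600 × 212 = 763.20.
Efficiency loss = (3.600 − 1) × 212 = 551.20.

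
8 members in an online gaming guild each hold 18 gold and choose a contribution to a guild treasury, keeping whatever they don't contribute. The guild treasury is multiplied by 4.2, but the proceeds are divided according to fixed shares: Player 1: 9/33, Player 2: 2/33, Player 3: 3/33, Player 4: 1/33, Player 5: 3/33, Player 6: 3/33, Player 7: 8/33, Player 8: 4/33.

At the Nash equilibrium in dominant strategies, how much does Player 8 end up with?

36.33 gold

A player with share s gets back 4.2·s per unit contributed, so full contribution is dominant for anyone with s > 1/4.2 = 0.2381 and zero contribution is dominant for anyone below.
Player 1 and Player 7 are above the threshold, contributing 18 each; the remaining 6 contribute 0. Total contributed: 36.
Player 8 keeps 18 and receives 4.2 × 36 × 4/33 = 18.33 from the guild treasury, for a payoff of 36.33.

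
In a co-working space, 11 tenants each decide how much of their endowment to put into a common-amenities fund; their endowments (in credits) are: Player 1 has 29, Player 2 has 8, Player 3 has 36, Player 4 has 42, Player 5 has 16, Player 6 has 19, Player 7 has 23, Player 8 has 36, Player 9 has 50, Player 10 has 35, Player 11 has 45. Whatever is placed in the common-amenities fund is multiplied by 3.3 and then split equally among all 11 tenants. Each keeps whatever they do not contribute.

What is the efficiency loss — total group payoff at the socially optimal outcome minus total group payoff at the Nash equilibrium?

779.70 credits

The private return per contributed unit is 3.3/11 = 0.3000 < 1 for every player regardless of endowment, so the Nash equilibrium is zero contribution and the group total is Σ E_j = 29 + 8 + 36 + 42 + 16 + 19 + 23 + 36 + 50 + 35 + 45 = 339.
Each contributed unit returns 3.300 to the group, so the social optimum is full contribution by everyone: group total = 3.300 × 339 = 1118.70.
Efficiency loss = (3.300 − 1) × 339 = 779.70.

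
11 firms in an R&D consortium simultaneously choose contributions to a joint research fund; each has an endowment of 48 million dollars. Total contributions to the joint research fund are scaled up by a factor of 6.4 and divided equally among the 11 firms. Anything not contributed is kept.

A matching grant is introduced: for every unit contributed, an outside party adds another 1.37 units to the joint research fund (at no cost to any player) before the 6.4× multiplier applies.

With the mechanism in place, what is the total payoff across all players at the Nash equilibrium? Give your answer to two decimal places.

8008.70 million dollars

Under the mechanism each unit contributed yields 6.4 × 2.37 / 11 = 1.3789 back to its contributor per unit of net cost, which exceeds 1, making full contribution the dominant choice for everyone.
At the Nash equilibrium everyone contributes 48. Group total payoff = 6.4 × 2.37 × 528 = 8008.70.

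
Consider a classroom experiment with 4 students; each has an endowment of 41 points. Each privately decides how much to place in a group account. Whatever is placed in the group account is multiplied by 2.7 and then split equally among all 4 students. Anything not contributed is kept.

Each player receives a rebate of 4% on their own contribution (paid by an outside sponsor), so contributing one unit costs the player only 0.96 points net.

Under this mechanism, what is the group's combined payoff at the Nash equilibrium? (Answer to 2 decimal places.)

The effective private return is (2.7/4) / 0.96 = 0.7031, which is still under 1, so the mechanism doesn't change anyone's dominant strategy: zero contribution.
Everyone keeps their endowment and the group total is 4 × 41 = 164.

164.00 points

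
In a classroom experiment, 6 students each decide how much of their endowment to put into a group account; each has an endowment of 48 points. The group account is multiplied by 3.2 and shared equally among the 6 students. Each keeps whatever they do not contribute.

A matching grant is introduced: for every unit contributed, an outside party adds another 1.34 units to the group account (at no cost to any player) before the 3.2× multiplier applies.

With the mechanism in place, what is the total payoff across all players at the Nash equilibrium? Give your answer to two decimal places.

With the mechanism, a contributed unit returns 3.2 × 2.34 / 6 = 1.2480 per unit of net cost to the contributor — now above 1 — so contributing fully is weakly dominant for every player.
At the Nash equilibrium everyone contributes 48. Group total payoff = 3.2 × 2.34 × 288 = 2156.54.

2156.54 points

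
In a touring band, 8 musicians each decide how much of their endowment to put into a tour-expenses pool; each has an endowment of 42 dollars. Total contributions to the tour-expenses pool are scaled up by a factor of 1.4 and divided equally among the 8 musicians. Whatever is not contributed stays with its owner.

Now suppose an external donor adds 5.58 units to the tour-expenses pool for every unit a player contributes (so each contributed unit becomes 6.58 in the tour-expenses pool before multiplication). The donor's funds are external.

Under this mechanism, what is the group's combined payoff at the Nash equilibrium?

3095.23 dollars

The effective private return per unit is now 1.4 × 6.58 / 8 = 1.1515 > 1, so every player's dominant strategy flips to full contribution.
So the Nash equilibrium is full contribution by all 8; the group earns 1.4 × 6.58 × 336 = 3095.23.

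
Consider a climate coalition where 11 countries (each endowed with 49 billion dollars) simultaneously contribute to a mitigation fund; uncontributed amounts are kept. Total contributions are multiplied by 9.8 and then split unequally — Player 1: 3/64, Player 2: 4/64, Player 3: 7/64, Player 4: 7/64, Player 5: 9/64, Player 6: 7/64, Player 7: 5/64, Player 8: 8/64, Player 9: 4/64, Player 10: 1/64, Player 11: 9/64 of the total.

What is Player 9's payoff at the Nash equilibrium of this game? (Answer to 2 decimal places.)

229.08 billion dollars

Each unit j contributes comes back to j as 9.8 × (j's share), so j prefers to contribute only if that share exceeds 1/9.8 = 0.1020; otherwise keeping the unit dominates.
Player 3, Player 4, Player 5, Player 6, Player 8 and Player 11 clear that bar, contributing 49 each; the remaining 5 contribute 0. Total contributed: 294.
Player 9 keeps 49 and receives 9.8 × 294 × 4/64 = 180.08 from the mitigation fund, for a payoff of 229.08.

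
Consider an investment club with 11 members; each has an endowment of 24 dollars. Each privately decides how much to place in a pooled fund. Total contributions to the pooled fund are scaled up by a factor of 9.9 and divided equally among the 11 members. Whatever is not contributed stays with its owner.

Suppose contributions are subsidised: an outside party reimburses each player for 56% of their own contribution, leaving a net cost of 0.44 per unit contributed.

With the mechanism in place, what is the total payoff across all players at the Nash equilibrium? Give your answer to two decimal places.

The effective private return per unit is now (9.9/11) / 0.44 = 2.0455 > 1, so every player's dominant strategy flips to full contribution.
At the Nash equilibrium everyone contributes 24. Group total payoff = 11 × (24 × 0.56 + 9.9 × 24) = 2761.44.

2761.44 dollars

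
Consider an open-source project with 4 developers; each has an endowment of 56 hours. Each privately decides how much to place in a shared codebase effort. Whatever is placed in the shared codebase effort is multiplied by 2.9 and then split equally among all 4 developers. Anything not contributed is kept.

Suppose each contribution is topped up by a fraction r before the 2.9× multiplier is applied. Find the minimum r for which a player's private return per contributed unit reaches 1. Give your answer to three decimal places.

0.379

With matching at rate r, one contributed unit becomes (1 + r) in the shared codebase effort and returns 2.9 × (1 + r) / 4 to the contributor.
Setting this equal to 1: 1 + r = 4/2.9 = 1.3793.
So the minimum matching rate is r = 1.3793 − 1 = 0.379.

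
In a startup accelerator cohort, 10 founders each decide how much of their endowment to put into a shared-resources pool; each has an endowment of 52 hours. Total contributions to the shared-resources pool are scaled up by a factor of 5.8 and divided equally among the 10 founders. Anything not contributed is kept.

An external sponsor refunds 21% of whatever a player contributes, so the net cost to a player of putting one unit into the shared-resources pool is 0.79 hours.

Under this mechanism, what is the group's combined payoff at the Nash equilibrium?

The effective private return is (5.8/10) / 0.79 = 0.7342, which is still under 1, so the mechanism doesn't change anyone's dominant strategy: zero contribution.
Everyone keeps their endowment and the group total is 10 × 52 = 520.

520.00 hours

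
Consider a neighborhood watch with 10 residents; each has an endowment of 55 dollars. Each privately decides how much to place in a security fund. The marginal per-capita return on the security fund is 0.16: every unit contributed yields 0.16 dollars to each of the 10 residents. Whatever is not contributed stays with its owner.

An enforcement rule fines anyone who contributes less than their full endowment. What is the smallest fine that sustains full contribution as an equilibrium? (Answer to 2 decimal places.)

46.20 dollars

Given the others contribute fully, the best deviation is to contribute 0 (any partial contribution still incurs the fine and gives up units whose private return 0.16 is below 1).
Deviating from 55 to 0 saves 55 dollars but forfeits the deviator's share of the drop in the security fund: 0.16 × 55 = 8.80.
So the deviation gain is 55 − 8.80 = 46.20, and the fine must be at least 46.20 dollars to wipe it out.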